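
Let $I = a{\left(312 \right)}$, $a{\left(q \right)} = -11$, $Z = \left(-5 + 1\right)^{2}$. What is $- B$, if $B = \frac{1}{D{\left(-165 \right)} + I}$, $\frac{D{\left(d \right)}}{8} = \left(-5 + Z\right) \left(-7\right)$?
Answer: $\frac{1}{627} \approx 0.0015949$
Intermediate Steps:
$Z = 16$ ($Z = \left(-4\right)^{2} = 16$)
$D{\left(d \right)} = -616$ ($D{\left(d \right)} = 8 \left(-5 + 16\right) \left(-7\right) = 8 \cdot 11 \left(-7\right) = 8 \left(-77\right) = -616$)
$I = -11$
$B = - \frac{1}{627}$ ($B = \frac{1}{-616 - 11} = \frac{1}{-627} = - \frac{1}{627} \approx -0.0015949$)
$- B = \left(-1\right) \left(- \frac{1}{627}\right) = \frac{1}{627}$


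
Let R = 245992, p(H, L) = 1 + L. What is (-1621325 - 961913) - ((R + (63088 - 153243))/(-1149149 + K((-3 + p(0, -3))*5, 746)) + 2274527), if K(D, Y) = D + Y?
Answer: -5578793187583/1148428 ≈ -4.8578e+6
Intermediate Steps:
(-1621325 - 961913) - ((R + (63088 - 153243))/(-1149149 + K((-3 + p(0, -3))*5, 746)) + 2274527) = (-1621325 - 961913) - ((245992 + (63088 - 153243))/(-1149149 + ((-3 + (1 - 3))*5 + 746)) + 2274527) = -2583238 - ((245992 - 90155)/(-1149149 + ((-3 - 2)*5 + 746)) + 2274527) = -2583238 - (155837/(-1149149 + (-5*5 + 746)) + 2274527) = -2583238 - (155837/(-1149149 + (-25 + 746)) + 2274527) = -2583238 - (155837/(-1149149 + 721) + 2274527) = -2583238 - (155837/(-1148428) + 2274527) = -2583238 - (155837*(-1/1148428) + 2274527) = -2583238 - (-155837/1148428 + 2274527) = -2583238 - 1*2612130337719/1148428 = -2583238 - 2612130337719/1148428 = -5578793187583/1148428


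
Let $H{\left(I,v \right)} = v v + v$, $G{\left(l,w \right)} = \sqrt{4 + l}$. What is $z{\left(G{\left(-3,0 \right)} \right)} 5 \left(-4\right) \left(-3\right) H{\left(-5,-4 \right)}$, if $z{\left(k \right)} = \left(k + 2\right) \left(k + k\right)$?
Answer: $4320$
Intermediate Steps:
$z{\left(k \right)} = 2 k \left(2 + k\right)$ ($z{\left(k \right)} = \left(2 + k\right) 2 k = 2 k \left(2 + k\right)$)
$H{\left(I,v \right)} = v + v^{2}$ ($H{\left(I,v \right)} = v^{2} + v = v + v^{2}$)
$z{\left(G{\left(-3,0 \right)} \right)} 5 \left(-4\right) \left(-3\right) H{\left(-5,-4 \right)} = 2 \sqrt{4 - 3} \left(2 + \sqrt{4 - 3}\right) 5 \left(-4\right) \left(-3\right) \left(- 4 \left(1 - 4\right)\right) = 2 \sqrt{1} \left(2 + \sqrt{1}\right) \left(\left(-20\right) \left(-3\right)\right) \left(\left(-4\right) \left(-3\right)\right) = 2 \cdot 1 \left(2 + 1\right) 60 \cdot 12 = 2 \cdot 1 \cdot 3 \cdot 60 \cdot 12 = 6 \cdot 60 \cdot 12 = 360 \cdot 12 = 4320$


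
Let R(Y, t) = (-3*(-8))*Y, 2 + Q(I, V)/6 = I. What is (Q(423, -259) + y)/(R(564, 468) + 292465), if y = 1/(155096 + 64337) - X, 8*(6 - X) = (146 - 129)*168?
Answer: 631308742/67146717433 ≈ 0.0094019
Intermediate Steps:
Q(I, V) = -12 + 6*I
X = -351 (X = 6 - (146 - 129)*168/8 = 6 - 17*168/8 = 6 - ⅛*2856 = 6 - 357 = -351)
R(Y, t) = 24*Y
y = 77020984/219433 (y = 1/(155096 + 64337) - 1*(-351) = 1/219433 + 351 = 77020984/219433 ≈ 351.00)
(Q(423, -259) + y)/(R(564, 468) + 292465) = ((-12 + 6*423) + 77020984/219433)/(24*564 + 292465) = ((-12 + 2538) + 77020984/219433)/(13536 + 292465) = (2526 + 77020984/219433)/306001 = (631308742/219433)*(1/306001) = 631308742/67146717433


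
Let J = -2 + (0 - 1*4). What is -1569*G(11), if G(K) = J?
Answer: 9414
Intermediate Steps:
J = -6 (J = -2 + (0 - 4) = -2 - 4 = -6)
G(K) = -6
-1569*G(11) = -1569*(-6) = 9414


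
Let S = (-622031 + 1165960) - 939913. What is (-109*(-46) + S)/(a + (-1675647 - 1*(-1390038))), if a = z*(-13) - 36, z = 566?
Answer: 390970/293003 ≈ 1.3344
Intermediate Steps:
S = -395984 (S = 543929 - 939913 = -395984)
a = -7394 (a = 566*(-13) - 36 = -7358 - 36 = -7394)
(-109*(-46) + S)/(a + (-1675647 - 1*(-1390038))) = (-109*(-46) - 395984)/(-7394 + (-1675647 - 1*(-1390038))) = (5014 - 395984)/(-7394 + (-1675647 + 1390038)) = -390970/(-7394 - 285609) = -390970/(-293003) = -390970*(-1/293003) = 390970/293003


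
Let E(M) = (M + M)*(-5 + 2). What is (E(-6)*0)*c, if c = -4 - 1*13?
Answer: 0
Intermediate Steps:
E(M) = -6*M (E(M) = (2*M)*(-3) = -6*M)
c = -17 (c = -4 - 13 = -17)
(E(-6)*0)*c = (-6*(-6)*0)*(-17) = (36*0)*(-17) = 0*(-17) = 0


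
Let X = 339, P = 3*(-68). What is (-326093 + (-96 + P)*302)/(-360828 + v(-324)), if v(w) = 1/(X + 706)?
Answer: 435444185/377065259 ≈ 1.1548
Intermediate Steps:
P = -204
v(w) = 1/1045 (v(w) = 1/(339 + 706) = 1/1045)
(-326093 + (-96 + P)*302)/(-360828 + v(-324)) = (-326093 + (-96 - 204)*302)/(-360828 + 1/1045) = (-326093 - 300*302)/(-377065259/1045) = (-326093 - 90600)*(-1045/377065259) = -416693*(-1045/377065259) = 435444185/377065259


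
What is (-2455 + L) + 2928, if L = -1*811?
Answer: -338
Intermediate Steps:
L = -811
(-2455 + L) + 2928 = (-2455 - 811) + 2928 = -3266 + 2928 = -338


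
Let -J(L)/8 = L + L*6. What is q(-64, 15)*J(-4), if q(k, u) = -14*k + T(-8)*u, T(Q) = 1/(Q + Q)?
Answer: 200494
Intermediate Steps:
J(L) = -56*L (J(L) = -8*(L + L*6) = -8*(L + 6*L) = -56*L)
T(Q) = 1/(2*Q)
q(k, u) = -14*k - u/16 (q(k, u) = -14*k + ((½)/(-8))*u = -14*k + ((½)*(-⅛))*u = -14*k - u/16)
q(-64, 15)*J(-4) = (-14*(-64) - 1/16*15)*(-56*(-4)) = (896 - 15/16)*224 = (14321/16)*224 = 200494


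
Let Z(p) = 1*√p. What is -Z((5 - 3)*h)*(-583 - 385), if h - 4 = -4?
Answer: 0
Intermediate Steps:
h = 0 (h = 4 - 4 = 0)
Z(p) = √p
-Z((5 - 3)*h)*(-583 - 385) = -√((5 - 3)*0)*(-583 - 385) = -√(2*0)*(-968) = -√0*(-968) = -0*(-968) = -1*0 = 0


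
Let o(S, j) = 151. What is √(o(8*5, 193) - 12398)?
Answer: I*√12247 ≈ 110.67*I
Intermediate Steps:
√(o(8*5, 193) - 12398) = √(151 - 12398) = √(-12247) = I*√12247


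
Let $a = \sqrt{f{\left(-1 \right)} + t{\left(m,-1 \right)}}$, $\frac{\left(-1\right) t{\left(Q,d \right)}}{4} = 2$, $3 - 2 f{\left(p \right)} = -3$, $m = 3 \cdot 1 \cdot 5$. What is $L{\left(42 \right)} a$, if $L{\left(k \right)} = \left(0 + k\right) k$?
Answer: $1764 i \sqrt{5} \approx 3944.4 i$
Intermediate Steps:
$m = 15$ ($m = 3 \cdot 5 = 15$)
$f{\left(p \right)} = 3$ ($f{\left(p \right)} = \frac{3}{2} - - \frac{3}{2} = \frac{3}{2} + \frac{3}{2} = 3$)
$L{\left(k \right)} = k^{2}$ ($L{\left(k \right)} = k k = k^{2}$)
$t{\left(Q,d \right)} = -8$ ($t{\left(Q,d \right)} = \left(-4\right) 2 = -8$)
$a = i \sqrt{5}$ ($a = \sqrt{3 - 8} = \sqrt{-5} = i \sqrt{5} \approx 2.2361 i$)
$L{\left(42 \right)} a = 42^{2} i \sqrt{5} = 1764 i \sqrt{5}$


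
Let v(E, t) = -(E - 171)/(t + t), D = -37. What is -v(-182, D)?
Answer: 353/74 ≈ 4.7703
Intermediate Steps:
v(E, t) = -(-171 + E)/(2*t)
-v(-182, D) = -(171 - 1*(-182))/(2*(-37)) = -(-1)*(171 + 182)/(2*37) = -(-1)*353/(2*37) = -1*(-353/74) = 353/74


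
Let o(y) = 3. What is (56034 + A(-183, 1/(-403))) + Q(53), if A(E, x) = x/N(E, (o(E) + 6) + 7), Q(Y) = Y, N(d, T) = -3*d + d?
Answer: 8272720325/147498 ≈ 56087.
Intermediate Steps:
N(d, T) = -2*d
A(E, x) = -x/(2*E) (A(E, x) = x/((-2*E)) = x*(-1/(2*E)) = -x/(2*E))
(56034 + A(-183, 1/(-403))) + Q(53) = (56034 - 1/2/(-403*(-183))) + 53 = (56034 - 1/2*(-1/403)*(-1/183)) + 53 = (56034 - 1/147498) + 53 = 8264902931/147498 + 53 = 8272720325/147498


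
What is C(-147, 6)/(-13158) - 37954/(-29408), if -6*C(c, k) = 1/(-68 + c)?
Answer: 80528041859/62395762320 ≈ 1.2906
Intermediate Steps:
C(c, k) = -1/(6*(-68 + c))
C(-147, 6)/(-13158) - 37954/(-29408) = -1/(-408 + 6*(-147))/(-13158) - 37954/(-29408) = -1/(-408 - 882)*(-1/13158) - 37954*(-1/29408) = -1/(-1290)*(-1/13158) + 18977/14704 = -1*(-1/1290)*(-1/13158) + 18977/14704 = (1/1290)*(-1/13158) + 18977/14704 = -1/16973820 + 18977/14704 = 80528041859/62395762320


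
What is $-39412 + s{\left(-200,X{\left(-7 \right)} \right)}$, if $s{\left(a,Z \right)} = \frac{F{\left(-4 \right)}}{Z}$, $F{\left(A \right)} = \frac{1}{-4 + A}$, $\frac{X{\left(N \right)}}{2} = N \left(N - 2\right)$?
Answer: $- \frac{39727297}{1008} \approx -39412.0$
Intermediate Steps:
$X{\left(N \right)} = 2 N \left(-2 + N\right)$ ($X{\left(N \right)} = 2 N \left(N - 2\right) = 2 N \left(-2 + N\right)$)
$s{\left(a,Z \right)} = - \frac{1}{8 Z}$ ($s{\left(a,Z \right)} = \frac{1}{\left(-4 - 4\right) Z} = \frac{1}{\left(-8\right) Z} = - \frac{1}{8 Z}$)
$-39412 + s{\left(-200,X{\left(-7 \right)} \right)} = -39412 - \frac{1}{8 \cdot 2 \left(-7\right) \left(-2 - 7\right)} = -39412 - \frac{1}{8 \cdot 2 \left(-7\right) \left(-9\right)} = -39412 - \frac{1}{8 \cdot 126} = -39412 - \frac{1}{1008} = - \frac{39727297}{1008}$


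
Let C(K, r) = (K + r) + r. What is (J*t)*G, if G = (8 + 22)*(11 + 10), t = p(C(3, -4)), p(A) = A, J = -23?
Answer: 72450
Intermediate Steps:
C(K, r) = K + 2*r
t = -5 (t = 3 + 2*(-4) = 3 - 8 = -5)
G = 630 (G = 30*21 = 630)
(J*t)*G = -23*(-5)*630 = 115*630 = 72450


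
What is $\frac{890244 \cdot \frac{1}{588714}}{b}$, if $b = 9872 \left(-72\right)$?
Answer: $- \frac{8243}{3874523072} \approx -2.1275 \cdot 10^{-6}$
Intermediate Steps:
$b = -710784$
$\frac{890244 \cdot \frac{1}{588714}}{b} = \frac{890244 \cdot \frac{1}{588714}}{-710784} = 890244 \cdot \frac{1}{588714} \left(- \frac{1}{710784}\right) = \frac{148374}{98119} \left(- \frac{1}{710784}\right) = - \frac{8243}{3874523072}$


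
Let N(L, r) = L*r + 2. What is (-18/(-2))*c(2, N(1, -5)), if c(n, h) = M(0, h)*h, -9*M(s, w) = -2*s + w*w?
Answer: 27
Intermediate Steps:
M(s, w) = -w²/9 + 2*s/9 (M(s, w) = -(-2*s + w*w)/9 = -(-2*s + w²)/9 = -(w² - 2*s)/9 = -w²/9 + 2*s/9)
N(L, r) = 2 + L*r
c(n, h) = -h³/9 (c(n, h) = (-h²/9 + (2/9)*0)*h = (-h²/9 + 0)*h = (-h²/9)*h = -h³/9)
(-18/(-2))*c(2, N(1, -5)) = (-18/(-2))*(-(2 + 1*(-5))³/9) = (-18*(-½))*(-(2 - 5)³/9) = 9*(-⅑*(-3)³) = 9*(-⅑*(-27)) = 9*3 = 27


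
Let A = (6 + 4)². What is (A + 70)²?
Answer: 28900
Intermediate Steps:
A = 100 (A = 10² = 100)
(A + 70)² = (100 + 70)² = 170² = 28900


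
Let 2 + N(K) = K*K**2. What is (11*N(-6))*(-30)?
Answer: 71940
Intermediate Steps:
N(K) = -2 + K**3 (N(K) = -2 + K*K**2 = -2 + K**3)
(11*N(-6))*(-30) = (11*(-2 + (-6)**3))*(-30) = (11*(-2 - 216))*(-30) = (11*(-218))*(-30) = -2398*(-30) = 71940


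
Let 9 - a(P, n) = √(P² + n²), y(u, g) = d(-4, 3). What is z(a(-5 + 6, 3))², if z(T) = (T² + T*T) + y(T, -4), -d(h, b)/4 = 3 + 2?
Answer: 39204 - 11664*√10 ≈ 2319.2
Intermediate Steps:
d(h, b) = -20 (d(h, b) = -4*(3 + 2) = -4*5 = -20)
y(u, g) = -20
a(P, n) = 9 - √(P² + n²)
z(T) = -20 + 2*T² (z(T) = (T² + T*T) - 20 = (T² + T²) - 20 = 2*T² - 20 = -20 + 2*T²)
z(a(-5 + 6, 3))² = (-20 + 2*(9 - √((-5 + 6)² + 3²))²)² = (-20 + 2*(9 - √(1² + 9))²)² = (-20 + 2*(9 - √(1 + 9))²)² = (-20 + 2*(9 - √10)²)²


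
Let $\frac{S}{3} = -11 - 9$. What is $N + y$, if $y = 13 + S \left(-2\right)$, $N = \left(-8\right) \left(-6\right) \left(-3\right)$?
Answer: $-11$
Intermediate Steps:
$S = -60$ ($S = 3 \left(-11 - 9\right) = 3 \left(-20\right) = -60$)
$N = -144$ ($N = 48 \left(-3\right) = -144$)
$y = 133$ ($y = 13 - -120 = 13 + 120 = 133$)
$N + y = -144 + 133 = -11$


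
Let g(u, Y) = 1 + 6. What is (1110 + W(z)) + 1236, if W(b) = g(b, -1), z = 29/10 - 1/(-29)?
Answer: 2353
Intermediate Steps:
g(u, Y) = 7
z = 851/290 (z = 29*(⅒) - 1*(-1/29) = 29/10 + 1/29 = 851/290 ≈ 2.9345)
W(b) = 7
(1110 + W(z)) + 1236 = (1110 + 7) + 1236 = 1117 + 1236 = 2353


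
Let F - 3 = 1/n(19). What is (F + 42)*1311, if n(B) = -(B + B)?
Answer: 117921/2 ≈ 58961.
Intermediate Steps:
n(B) = -2*B
F = 113/38 (F = 3 + 1/(-2*19) = 3 + 1/(-38) = 3 - 1/38 = 113/38 ≈ 2.9737)
(F + 42)*1311 = (113/38 + 42)*1311 = (1709/38)*1311 = 117921/2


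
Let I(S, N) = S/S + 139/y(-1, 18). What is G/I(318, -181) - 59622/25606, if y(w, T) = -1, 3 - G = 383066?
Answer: 4900241671/1766814 ≈ 2773.5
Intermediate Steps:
G = -383063 (G = 3 - 1*383066 = 3 - 383066 = -383063)
I(S, N) = -138 (I(S, N) = S/S + 139/(-1) = 1 + 139*(-1) = 1 - 139 = -138)
G/I(318, -181) - 59622/25606 = -383063/(-138) - 59622/25606 = -383063*(-1/138) - 59622*1/25606 = 383063/138 - 29811/12803 = 4900241671/1766814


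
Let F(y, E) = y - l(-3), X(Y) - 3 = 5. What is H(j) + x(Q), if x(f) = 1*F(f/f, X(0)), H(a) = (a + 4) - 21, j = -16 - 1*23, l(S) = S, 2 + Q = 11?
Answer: -52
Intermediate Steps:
Q = 9 (Q = -2 + 11 = 9)
X(Y) = 8 (X(Y) = 3 + 5 = 8)
F(y, E) = 3 + y (F(y, E) = y - 1*(-3) = y + 3 = 3 + y)
j = -39 (j = -16 - 23 = -39)
H(a) = -17 + a (H(a) = (4 + a) - 21 = -17 + a)
x(f) = 4 (x(f) = 1*(3 + f/f) = 1*(3 + 1) = 1*4 = 4)
H(j) + x(Q) = (-17 - 39) + 4 = -56 + 4 = -52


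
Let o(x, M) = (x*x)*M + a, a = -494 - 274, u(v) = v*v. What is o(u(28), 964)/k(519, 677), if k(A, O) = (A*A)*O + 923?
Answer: 37032976/11397395 ≈ 3.2492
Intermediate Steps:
u(v) = v²
a = -768
k(A, O) = 923 + O*A² (k(A, O) = A²*O + 923 = O*A² + 923 = 923 + O*A²)
o(x, M) = -768 + M*x² (o(x, M) = (x*x)*M - 768 = x²*M - 768 = M*x² - 768 = -768 + M*x²)
o(u(28), 964)/k(519, 677) = (-768 + 964*(28²)²)/(923 + 677*519²) = (-768 + 964*784²)/(923 + 677*269361) = (-768 + 964*614656)/(923 + 182357397) = (-768 + 592528384)/182358320 = 592527616*(1/182358320) = 37032976/11397395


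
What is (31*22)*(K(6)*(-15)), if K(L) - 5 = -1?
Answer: -40920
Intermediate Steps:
K(L) = 4 (K(L) = 5 - 1 = 4)
(31*22)*(K(6)*(-15)) = (31*22)*(4*(-15)) = 682*(-60) = -40920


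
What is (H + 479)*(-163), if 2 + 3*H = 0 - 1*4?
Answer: -77751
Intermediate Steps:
H = -2 (H = -⅔ + (0 - 1*4)/3 = -⅔ + (0 - 4)/3 = -⅔ + (⅓)*(-4) = -⅔ - 4/3 = -2)
(H + 479)*(-163) = (-2 + 479)*(-163) = 477*(-163) = -77751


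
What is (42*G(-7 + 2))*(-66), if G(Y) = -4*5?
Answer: 55440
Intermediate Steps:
G(Y) = -20
(42*G(-7 + 2))*(-66) = (42*(-20))*(-66) = -840*(-66) = 55440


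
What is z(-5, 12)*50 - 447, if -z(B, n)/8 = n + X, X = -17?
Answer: 1553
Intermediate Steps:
z(B, n) = 136 - 8*n (z(B, n) = -8*(n - 17) = -8*(-17 + n) = 136 - 8*n)
z(-5, 12)*50 - 447 = (136 - 8*12)*50 - 447 = (136 - 96)*50 - 447 = 40*50 - 447 = 2000 - 447 = 1553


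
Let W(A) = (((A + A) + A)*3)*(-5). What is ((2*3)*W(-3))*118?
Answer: 95580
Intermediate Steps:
W(A) = -45*A (W(A) = ((2*A + A)*3)*(-5) = ((3*A)*3)*(-5) = (9*A)*(-5) = -45*A)
((2*3)*W(-3))*118 = ((2*3)*(-45*(-3)))*118 = (6*135)*118 = 810*118 = 95580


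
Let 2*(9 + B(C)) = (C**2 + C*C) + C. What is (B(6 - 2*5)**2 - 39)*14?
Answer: -196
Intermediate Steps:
B(C) = -9 + C**2 + C/2 (B(C) = -9 + ((C**2 + C*C) + C)/2 = -9 + ((C**2 + C**2) + C)/2 = -9 + (2*C**2 + C)/2 = -9 + (C + 2*C**2)/2 = -9 + (C**2 + C/2) = -9 + C**2 + C/2)
(B(6 - 2*5)**2 - 39)*14 = ((-9 + (6 - 2*5)**2 + (6 - 2*5)/2)**2 - 39)*14 = ((-9 + (6 - 10)**2 + (6 - 10)/2)**2 - 39)*14 = ((-9 + (-4)**2 + (1/2)*(-4))**2 - 39)*14 = ((-9 + 16 - 2)**2 - 39)*14 = (5**2 - 39)*14 = (25 - 39)*14 = -14*14 = -196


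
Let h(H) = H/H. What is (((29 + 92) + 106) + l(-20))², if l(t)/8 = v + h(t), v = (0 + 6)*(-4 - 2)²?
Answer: 3853369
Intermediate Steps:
v = 216 (v = 6*(-6)² = 6*36 = 216)
h(H) = 1
l(t) = 1736 (l(t) = 8*(216 + 1) = 8*217 = 1736)
(((29 + 92) + 106) + l(-20))² = (((29 + 92) + 106) + 1736)² = ((121 + 106) + 1736)² = (227 + 1736)² = 1963² = 3853369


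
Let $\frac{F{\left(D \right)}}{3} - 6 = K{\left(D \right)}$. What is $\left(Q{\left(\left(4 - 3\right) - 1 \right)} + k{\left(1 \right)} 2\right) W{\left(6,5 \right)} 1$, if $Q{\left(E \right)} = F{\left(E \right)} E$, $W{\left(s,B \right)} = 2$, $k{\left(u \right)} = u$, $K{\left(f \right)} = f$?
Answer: $4$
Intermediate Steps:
$F{\left(D \right)} = 18 + 3 D$
$Q{\left(E \right)} = E \left(18 + 3 E\right)$ ($Q{\left(E \right)} = \left(18 + 3 E\right) E = E \left(18 + 3 E\right)$)
$\left(Q{\left(\left(4 - 3\right) - 1 \right)} + k{\left(1 \right)} 2\right) W{\left(6,5 \right)} 1 = \left(3 \left(\left(4 - 3\right) - 1\right) \left(6 + \left(\left(4 - 3\right) - 1\right)\right) + 1 \cdot 2\right) 2 \cdot 1 = \left(3 \left(1 - 1\right) \left(6 + \left(1 - 1\right)\right) + 2\right) 2 \cdot 1 = \left(3 \cdot 0 \left(6 + 0\right) + 2\right) 2 \cdot 1 = \left(3 \cdot 0 \cdot 6 + 2\right) 2 \cdot 1 = \left(0 + 2\right) 2 \cdot 1 = 2 \cdot 2 \cdot 1 = 4 \cdot 1 = 4$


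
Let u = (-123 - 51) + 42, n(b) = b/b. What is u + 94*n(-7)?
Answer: -38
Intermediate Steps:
n(b) = 1
u = -132 (u = -174 + 42 = -132)
u + 94*n(-7) = -132 + 94*1 = -132 + 94 = -38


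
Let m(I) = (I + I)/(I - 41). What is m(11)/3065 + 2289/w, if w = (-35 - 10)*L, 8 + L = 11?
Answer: -2338628/137925 ≈ -16.956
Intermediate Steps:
L = 3 (L = -8 + 11 = 3)
m(I) = 2*I/(-41 + I) (m(I) = (2*I)/(-41 + I) = 2*I/(-41 + I))
w = -135 (w = (-35 - 10)*3 = -45*3 = -135)
m(11)/3065 + 2289/w = (2*11/(-41 + 11))/3065 + 2289/(-135) = (2*11/(-30))*(1/3065) + 2289*(-1/135) = (2*11*(-1/30))*(1/3065) - 763/45 = -11/15*1/3065 - 763/45 = -11/45975 - 763/45 = -2338628/137925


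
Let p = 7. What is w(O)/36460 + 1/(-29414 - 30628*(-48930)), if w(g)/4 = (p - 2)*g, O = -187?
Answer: -549378894397/5355709774380 ≈ -0.10258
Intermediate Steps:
w(g) = 20*g (w(g) = 4*((7 - 2)*g) = 4*(5*g) = 20*g)
w(O)/36460 + 1/(-29414 - 30628*(-48930)) = (20*(-187))/36460 + 1/(-29414 - 30628*(-48930)) = -3740*1/36460 - 1/48930/(-60042) = -187/1823 - 1/60042*(-1/48930) = -187/1823 + 1/2937855060 = -549378894397/5355709774380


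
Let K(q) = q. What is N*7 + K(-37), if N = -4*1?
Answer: -65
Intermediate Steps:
N = -4
N*7 + K(-37) = -4*7 - 37 = -28 - 37 = -65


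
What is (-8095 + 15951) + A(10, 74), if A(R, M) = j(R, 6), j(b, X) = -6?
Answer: 7850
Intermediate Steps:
A(R, M) = -6
(-8095 + 15951) + A(10, 74) = (-8095 + 15951) - 6 = 7856 - 6 = 7850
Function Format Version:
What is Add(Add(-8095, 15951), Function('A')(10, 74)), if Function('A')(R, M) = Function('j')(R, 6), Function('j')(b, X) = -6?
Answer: 7850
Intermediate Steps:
Function('A')(R, M) = -6
Add(Add(-8095, 15951), Function('A')(10, 74)) = Add(Add(-8095, 15951), -6) = Add(7856, -6) = 7850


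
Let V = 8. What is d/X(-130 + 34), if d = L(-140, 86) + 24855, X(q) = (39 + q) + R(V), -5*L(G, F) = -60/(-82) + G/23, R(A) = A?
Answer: -23439275/46207 ≈ -507.27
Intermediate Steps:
L(G, F) = -6/41 - G/115 (L(G, F) = -(-60/(-82) + G/23)/5 = -(-60*(-1/82) + G*(1/23))/5 = -(30/41 + G/23)/5 = -6/41 - G/115)
X(q) = 47 + q (X(q) = (39 + q) + 8 = 47 + q)
d = 23439275/943 (d = (-6/41 - 1/115*(-140)) + 24855 = (-6/41 + 28/23) + 24855 = 1010/943 + 24855 = 23439275/943 ≈ 24856.)
d/X(-130 + 34) = 23439275/(943*(47 + (-130 + 34))) = 23439275/(943*(47 - 96)) = (23439275/943)/(-49) = (23439275/943)*(-1/49) = -23439275/46207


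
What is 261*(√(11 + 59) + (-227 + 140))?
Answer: -22707 + 261*√70 ≈ -20523.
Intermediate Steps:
261*(√(11 + 59) + (-227 + 140)) = 261*(√70 - 87) = 261*(-87 + √70) = -22707 + 261*√70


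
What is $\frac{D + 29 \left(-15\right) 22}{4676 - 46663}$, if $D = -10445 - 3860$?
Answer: $\frac{23875}{41987} \approx 0.56863$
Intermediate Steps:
$D = -14305$ ($D = -10445 - 3860 = -14305$)
$\frac{D + 29 \left(-15\right) 22}{4676 - 46663} = \frac{-14305 + 29 \left(-15\right) 22}{4676 - 46663} = \frac{-14305 - 9570}{-41987} = \left(-14305 - 9570\right) \left(- \frac{1}{41987}\right) = \left(-23875\right) \left(- \frac{1}{41987}\right) = \frac{23875}{41987}$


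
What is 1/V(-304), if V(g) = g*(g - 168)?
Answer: 1/143488 ≈ 6.9692e-6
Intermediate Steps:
V(g) = g*(-168 + g)
1/V(-304) = 1/(-304*(-168 - 304)) = 1/(-304*(-472)) = 1/143488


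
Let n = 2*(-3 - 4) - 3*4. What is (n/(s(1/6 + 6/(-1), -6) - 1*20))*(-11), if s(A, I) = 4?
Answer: -143/8 ≈ -17.875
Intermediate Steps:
n = -26 (n = 2*(-7) - 12 = -14 - 12 = -26)
(n/(s(1/6 + 6/(-1), -6) - 1*20))*(-11) = -26/(4 - 1*20)*(-11) = -26/(4 - 20)*(-11) = -26/(-16)*(-11) = -26*(-1/16)*(-11) = (13/8)*(-11) = -143/8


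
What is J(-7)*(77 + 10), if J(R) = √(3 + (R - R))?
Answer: 87*√3 ≈ 150.69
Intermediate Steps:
J(R) = √3 (J(R) = √(3 + 0) = √3)
J(-7)*(77 + 10) = √3*(77 + 10) = √3*87 = 87*√3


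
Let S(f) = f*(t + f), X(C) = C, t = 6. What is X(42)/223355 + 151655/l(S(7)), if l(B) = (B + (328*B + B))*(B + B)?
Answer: 1150361/41178540 ≈ 0.027936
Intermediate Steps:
S(f) = f*(6 + f)
l(B) = 660*B**2 (l(B) = (B + 329*B)*(2*B) = (330*B)*(2*B) = 660*B**2)
X(42)/223355 + 151655/l(S(7)) = 42/223355 + 151655/((660*(7*(6 + 7))**2)) = 42*(1/223355) + 151655/((660*(7*13)**2)) = 42/223355 + 151655/((660*91**2)) = 42/223355 + 151655/((660*8281)) = 42/223355 + 151655/5465460 = 42/223355 + 151655*(1/5465460) = 42/223355 + 619/22308 = 1150361/41178540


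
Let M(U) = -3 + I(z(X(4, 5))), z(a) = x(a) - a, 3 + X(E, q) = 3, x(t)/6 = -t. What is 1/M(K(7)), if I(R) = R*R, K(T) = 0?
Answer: -⅓ ≈ -0.33333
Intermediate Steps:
x(t) = -6*t (x(t) = 6*(-t) = -6*t)
X(E, q) = 0 (X(E, q) = -3 + 3 = 0)
z(a) = -7*a (z(a) = -6*a - a = -7*a)
I(R) = R²
M(U) = -3 (M(U) = -3 + (-7*0)² = -3 + 0² = -3 + 0 = -3)
1/M(K(7)) = 1/(-3) = -⅓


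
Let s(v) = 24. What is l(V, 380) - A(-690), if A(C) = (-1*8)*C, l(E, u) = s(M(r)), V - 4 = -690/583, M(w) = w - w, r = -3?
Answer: -5496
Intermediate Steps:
M(w) = 0
V = 1642/583 (V = 4 - 690/583 = 1642/583 ≈ 2.8165)
l(E, u) = 24
A(C) = -8*C
l(V, 380) - A(-690) = 24 - (-8)*(-690) = 24 - 1*5520 = 24 - 5520 = -5496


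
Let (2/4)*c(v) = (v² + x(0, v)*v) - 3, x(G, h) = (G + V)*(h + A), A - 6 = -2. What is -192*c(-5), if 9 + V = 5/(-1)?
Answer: 18432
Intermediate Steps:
V = -14 (V = -9 + 5/(-1) = -9 + 5*(-1) = -9 - 5 = -14)
A = 4 (A = 6 - 2 = 4)
x(G, h) = (-14 + G)*(4 + h) (x(G, h) = (G - 14)*(h + 4) = (-14 + G)*(4 + h))
c(v) = -6 + 2*v² + 2*v*(-56 - 14*v) (c(v) = 2*((v² + (-56 - 14*v + 4*0 + 0*v)*v) - 3) = 2*((v² + (-56 - 14*v + 0 + 0)*v) - 3) = 2*((v² + (-56 - 14*v)*v) - 3) = 2*((v² + v*(-56 - 14*v)) - 3) = 2*(-3 + v² + v*(-56 - 14*v)) = -6 + 2*v² + 2*v*(-56 - 14*v))
-192*c(-5) = -192*(-6 - 112*(-5) - 26*(-5)²) = -192*(-6 + 560 - 26*25) = -192*(-6 + 560 - 650) = -192*(-96) = 18432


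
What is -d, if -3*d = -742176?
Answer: -247392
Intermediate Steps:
d = 247392 (d = -⅓*(-742176) = 247392)
-d = -1*247392 = -247392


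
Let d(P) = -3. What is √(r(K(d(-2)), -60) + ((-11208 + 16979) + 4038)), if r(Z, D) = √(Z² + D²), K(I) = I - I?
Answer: √9869 ≈ 99.343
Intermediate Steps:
K(I) = 0
r(Z, D) = √(D² + Z²)
√(r(K(d(-2)), -60) + ((-11208 + 16979) + 4038)) = √(√((-60)² + 0²) + ((-11208 + 16979) + 4038)) = √(√(3600 + 0) + (5771 + 4038)) = √(√3600 + 9809) = √(60 + 9809) = √9869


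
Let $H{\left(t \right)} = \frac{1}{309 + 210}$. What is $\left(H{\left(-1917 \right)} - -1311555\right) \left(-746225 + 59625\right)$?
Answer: $- \frac{467366591783600}{519} \approx -9.0051 \cdot 10^{11}$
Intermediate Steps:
$H{\left(t \right)} = \frac{1}{519}$
$\left(H{\left(-1917 \right)} - -1311555\right) \left(-746225 + 59625\right) = \left(\frac{1}{519} - -1311555\right) \left(-746225 + 59625\right) = \left(\frac{1}{519} + 1311555\right) \left(-686600\right) = \frac{680697046}{519} \left(-686600\right) = - \frac{467366591783600}{519}$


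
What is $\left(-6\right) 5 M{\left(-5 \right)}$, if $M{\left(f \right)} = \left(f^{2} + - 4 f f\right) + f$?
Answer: $2400$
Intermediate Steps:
$M{\left(f \right)} = f - 3 f^{2}$ ($M{\left(f \right)} = \left(f^{2} - 4 f^{2}\right) + f = - 3 f^{2} + f = f - 3 f^{2}$)
$\left(-6\right) 5 M{\left(-5 \right)} = \left(-6\right) 5 \left(- 5 \left(1 - -15\right)\right) = - 30 \left(- 5 \left(1 + 15\right)\right) = - 30 \left(\left(-5\right) 16\right) = \left(-30\right) \left(-80\right) = 2400$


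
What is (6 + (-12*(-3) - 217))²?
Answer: 30625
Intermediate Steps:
(6 + (-12*(-3) - 217))² = (6 + (36 - 217))² = (6 - 181)² = (-175)² = 30625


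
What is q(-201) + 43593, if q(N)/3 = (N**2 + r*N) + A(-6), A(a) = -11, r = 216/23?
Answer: 3659301/23 ≈ 1.5910e+5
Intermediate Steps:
r = 216/23 (r = 216*(1/23) = 216/23 ≈ 9.3913)
q(N) = -33 + 3*N**2 + 648*N/23 (q(N) = 3*((N**2 + 216*N/23) - 11) = 3*(-11 + N**2 + 216*N/23) = -33 + 3*N**2 + 648*N/23)
q(-201) + 43593 = (-33 + 3*(-201)**2 + (648/23)*(-201)) + 43593 = (-33 + 3*40401 - 130248/23) + 43593 = (-33 + 121203 - 130248/23) + 43593 = 2656662/23 + 43593 = 3659301/23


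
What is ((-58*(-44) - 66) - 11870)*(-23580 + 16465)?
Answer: 66767160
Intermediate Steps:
((-58*(-44) - 66) - 11870)*(-23580 + 16465) = ((2552 - 66) - 11870)*(-7115) = (2486 - 11870)*(-7115) = -9384*(-7115) = 66767160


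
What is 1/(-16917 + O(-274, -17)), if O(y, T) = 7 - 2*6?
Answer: -1/16922 ≈ -5.9095e-5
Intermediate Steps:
O(y, T) = -5 (O(y, T) = 7 - 12 = -5)
1/(-16917 + O(-274, -17)) = 1/(-16917 - 5) = 1/(-16922) = -1/16922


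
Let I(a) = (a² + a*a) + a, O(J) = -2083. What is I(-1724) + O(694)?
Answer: 5940545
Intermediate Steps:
I(a) = a + 2*a² (I(a) = (a² + a²) + a = 2*a² + a = a + 2*a²)
I(-1724) + O(694) = -1724*(1 + 2*(-1724)) - 2083 = -1724*(1 - 3448) - 2083 = -1724*(-3447) - 2083 = 5942628 - 2083 = 5940545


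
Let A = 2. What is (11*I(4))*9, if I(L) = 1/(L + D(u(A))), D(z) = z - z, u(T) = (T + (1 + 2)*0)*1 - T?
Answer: 99/4 ≈ 24.750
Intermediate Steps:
u(T) = 0 (u(T) = (T + 3*0)*1 - T = (T + 0)*1 - T = T*1 - T = T - T = 0)
D(z) = 0
I(L) = 1/L (I(L) = 1/(L + 0) = 1/L)
(11*I(4))*9 = (11/4)*9 = 99/4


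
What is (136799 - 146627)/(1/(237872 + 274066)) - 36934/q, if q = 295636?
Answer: -743720644837619/147818 ≈ -5.0313e+9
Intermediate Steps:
(136799 - 146627)/(1/(237872 + 274066)) - 36934/q = (136799 - 146627)/(1/(237872 + 274066)) - 36934/295636 = -9828/(1/511938) - 36934*1/295636 = -9828/1/511938 - 18467/147818 = -9828*511938 - 18467/147818 = -5031326664 - 18467/147818 = -743720644837619/147818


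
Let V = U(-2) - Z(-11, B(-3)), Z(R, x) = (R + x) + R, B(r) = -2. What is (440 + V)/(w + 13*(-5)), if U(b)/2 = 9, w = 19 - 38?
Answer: -241/42 ≈ -5.7381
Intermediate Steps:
w = -19
U(b) = 18 (U(b) = 2*9 = 18)
Z(R, x) = x + 2*R
V = 42 (V = 18 - (-2 + 2*(-11)) = 18 - (-2 - 22) = 18 - 1*(-24) = 18 + 24 = 42)
(440 + V)/(w + 13*(-5)) = (440 + 42)/(-19 + 13*(-5)) = 482/(-19 - 65) = 482/(-84) = 482*(-1/84) = -241/42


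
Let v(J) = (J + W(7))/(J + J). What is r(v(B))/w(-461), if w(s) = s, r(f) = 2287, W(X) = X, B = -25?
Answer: -2287/461 ≈ -4.9610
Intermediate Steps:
v(J) = (7 + J)/(2*J) (v(J) = (J + 7)/(J + J) = (7 + J)/((2*J)) = (7 + J)*(1/(2*J)) = (7 + J)/(2*J))
r(v(B))/w(-461) = 2287/(-461) = 2287*(-1/461) = -2287/461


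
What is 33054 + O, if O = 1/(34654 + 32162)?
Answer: 2208536065/66816 ≈ 33054.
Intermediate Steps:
O = 1/66816 ≈ 1.4966e-5
33054 + O = 33054 + 1/66816 = 2208536065/66816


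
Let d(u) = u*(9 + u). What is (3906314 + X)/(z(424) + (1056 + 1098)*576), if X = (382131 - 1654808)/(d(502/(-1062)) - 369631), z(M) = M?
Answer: 407126806123050163/129353665183332632 ≈ 3.1474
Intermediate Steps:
X = 358845279597/104222662919 (X = (382131 - 1654808)/((502/(-1062))*(9 + 502/(-1062)) - 369631) = -1272677/((502*(-1/1062))*(9 + 502*(-1/1062)) - 369631) = -1272677/(-251*(9 - 251/531)/531 - 369631) = -1272677/(-251/531*4528/531 - 369631) = -1272677/(-1136528/281961 - 369631) = -1272677/(-104222662919/281961) = -1272677*(-281961/104222662919) = 358845279597/104222662919 ≈ 3.4431)
(3906314 + X)/(z(424) + (1056 + 1098)*576) = (3906314 + 358845279597/104222662919)/(424 + (1056 + 1098)*576) = 407126806123050163/(104222662919*(424 + 2154*576)) = 407126806123050163/(104222662919*(424 + 1240704)) = (407126806123050163/104222662919)/1241128 = (407126806123050163/104222662919)*(1/1241128) = 407126806123050163/129353665183332632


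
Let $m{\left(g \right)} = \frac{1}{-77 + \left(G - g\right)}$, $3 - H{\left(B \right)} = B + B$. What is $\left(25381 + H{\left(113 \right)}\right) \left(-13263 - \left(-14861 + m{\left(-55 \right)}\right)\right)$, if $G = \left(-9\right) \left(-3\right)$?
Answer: $\frac{200987262}{5} \approx 4.0197 \cdot 10^{7}$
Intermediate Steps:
$G = 27$
$H{\left(B \right)} = 3 - 2 B$ ($H{\left(B \right)} = 3 - \left(B + B\right) = 3 - 2 B$)
$m{\left(g \right)} = \frac{1}{-50 - g}$ ($m{\left(g \right)} = \frac{1}{-77 - \left(-27 + g\right)} = \frac{1}{-50 - g}$)
$\left(25381 + H{\left(113 \right)}\right) \left(-13263 - \left(-14861 + m{\left(-55 \right)}\right)\right) = \left(25381 + \left(3 - 226\right)\right) \left(-13263 + \left(14861 - - \frac{1}{50 - 55}\right)\right) = \left(25381 + \left(3 - 226\right)\right) \left(-13263 + \left(14861 - - \frac{1}{-5}\right)\right) = \left(25381 - 223\right) \left(-13263 + \left(14861 - \left(-1\right) \left(- \frac{1}{5}\right)\right)\right) = 25158 \left(-13263 + \left(14861 - \frac{1}{5}\right)\right) = 25158 \left(-13263 + \frac{74304}{5}\right) = 25158 \cdot \frac{7989}{5} = \frac{200987262}{5}$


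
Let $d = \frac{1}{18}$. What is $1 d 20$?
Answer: $\frac{10}{9} \approx 1.1111$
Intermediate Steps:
$d = \frac{1}{18} \approx 0.055556$
$1 d 20 = 1 \cdot \frac{1}{18} \cdot 20 = \frac{1}{18} \cdot 20 = \frac{10}{9}$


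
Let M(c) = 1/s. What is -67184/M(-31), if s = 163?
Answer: -10950992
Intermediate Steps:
M(c) = 1/163
-67184/M(-31) = -67184/1/163 = -67184*163 = -10950992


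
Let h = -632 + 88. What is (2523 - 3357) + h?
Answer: -1378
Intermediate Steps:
h = -544
(2523 - 3357) + h = (2523 - 3357) - 544 = -834 - 544 = -1378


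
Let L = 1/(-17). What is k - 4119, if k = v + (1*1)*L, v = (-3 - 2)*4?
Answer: -70364/17 ≈ -4139.1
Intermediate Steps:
v = -20 (v = -5*4 = -20)
L = -1/17 ≈ -0.058824
k = -341/17 (k = -20 + (1*1)*(-1/17) = -20 + 1*(-1/17) = -20 - 1/17 = -341/17 ≈ -20.059)
k - 4119 = -341/17 - 4119 = -70364/17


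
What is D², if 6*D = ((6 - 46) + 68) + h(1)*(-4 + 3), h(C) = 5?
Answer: 529/36 ≈ 14.694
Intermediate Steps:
D = 23/6 (D = (((6 - 46) + 68) + 5*(-4 + 3))/6 = ((-40 + 68) + 5*(-1))/6 = (28 - 5)/6 = (⅙)*23 = 23/6 ≈ 3.8333)
D² = (23/6)² = 529/36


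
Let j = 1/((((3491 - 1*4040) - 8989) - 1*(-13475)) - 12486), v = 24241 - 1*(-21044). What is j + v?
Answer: 387141464/8549 ≈ 45285.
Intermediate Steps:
v = 45285 (v = 24241 + 21044 = 45285)
j = -1/8549 (j = 1/((((3491 - 4040) - 8989) + 13475) - 12486) = 1/(((-549 - 8989) + 13475) - 12486) = 1/((-9538 + 13475) - 12486) = 1/(3937 - 12486) = 1/(-8549) = -1/8549 ≈ -0.00011697)
j + v = -1/8549 + 45285 = 387141464/8549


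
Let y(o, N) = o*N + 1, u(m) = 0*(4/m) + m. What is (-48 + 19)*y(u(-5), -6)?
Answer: -899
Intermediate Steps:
u(m) = m (u(m) = 0 + m = m)
y(o, N) = 1 + N*o (y(o, N) = N*o + 1 = 1 + N*o)
(-48 + 19)*y(u(-5), -6) = (-48 + 19)*(1 - 6*(-5)) = -29*(1 + 30) = -29*31 = -899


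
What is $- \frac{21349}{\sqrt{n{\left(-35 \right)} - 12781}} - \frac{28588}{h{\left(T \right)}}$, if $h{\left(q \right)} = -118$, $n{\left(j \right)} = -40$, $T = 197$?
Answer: $\frac{14294}{59} + \frac{21349 i \sqrt{12821}}{12821} \approx 242.27 + 188.55 i$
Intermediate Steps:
$- \frac{21349}{\sqrt{n{\left(-35 \right)} - 12781}} - \frac{28588}{h{\left(T \right)}} = - \frac{21349}{\sqrt{-40 - 12781}} - \frac{28588}{-118} = - \frac{21349}{\sqrt{-12821}} - - \frac{14294}{59} = - \frac{21349}{i \sqrt{12821}} + \frac{14294}{59} = - 21349 \left(- \frac{i \sqrt{12821}}{12821}\right) + \frac{14294}{59} = \frac{21349 i \sqrt{12821}}{12821} + \frac{14294}{59} = \frac{14294}{59} + \frac{21349 i \sqrt{12821}}{12821}$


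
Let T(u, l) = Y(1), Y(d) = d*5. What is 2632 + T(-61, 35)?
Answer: 2637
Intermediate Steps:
Y(d) = 5*d
T(u, l) = 5 (T(u, l) = 5*1 = 5)
2632 + T(-61, 35) = 2632 + 5 = 2637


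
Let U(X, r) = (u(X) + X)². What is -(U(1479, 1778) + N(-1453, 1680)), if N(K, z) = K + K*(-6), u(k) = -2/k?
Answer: -4800781137586/2187441 ≈ -2.1947e+6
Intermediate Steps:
U(X, r) = (X - 2/X)² (U(X, r) = (-2/X + X)² = (X - 2/X)²)
N(K, z) = -5*K (N(K, z) = K - 6*K = -5*K)
-(U(1479, 1778) + N(-1453, 1680)) = -((-2 + 1479²)²/1479² - 5*(-1453)) = -((-2 + 2187441)²/2187441 + 7265) = -((1/2187441)*2187439² + 7265) = -((1/2187441)*4784889378721 + 7265) = -(4784889378721/2187441 + 7265) = -1*4800781137586/2187441 = -4800781137586/2187441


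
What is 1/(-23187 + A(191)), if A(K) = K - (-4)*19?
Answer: -1/22920 ≈ -4.3630e-5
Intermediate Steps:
A(K) = 76 + K (A(K) = K - 1*(-76) = K + 76 = 76 + K)
1/(-23187 + A(191)) = 1/(-23187 + (76 + 191)) = 1/(-23187 + 267) = 1/(-22920) = -1/22920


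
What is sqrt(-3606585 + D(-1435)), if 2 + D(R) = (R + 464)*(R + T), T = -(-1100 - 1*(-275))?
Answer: I*sqrt(3014277) ≈ 1736.2*I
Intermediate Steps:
T = 825 (T = -(-1100 + 275) = -1*(-825) = 825)
D(R) = -2 + (464 + R)*(825 + R) (D(R) = -2 + (R + 464)*(R + 825) = -2 + (464 + R)*(825 + R))
sqrt(-3606585 + D(-1435)) = sqrt(-3606585 + (382798 + (-1435)**2 + 1289*(-1435))) = sqrt(-3606585 + (382798 + 2059225 - 1849715)) = sqrt(-3606585 + 592308) = sqrt(-3014277) = I*sqrt(3014277)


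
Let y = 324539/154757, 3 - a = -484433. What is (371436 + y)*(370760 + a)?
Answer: 49158928578840836/154757 ≈ 3.1765e+11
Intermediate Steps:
a = 484436 (a = 3 - 1*(-484433) = 3 + 484433 = 484436)
y = 324539/154757 (y = 324539*(1/154757) = 324539/154757 ≈ 2.0971)
(371436 + y)*(370760 + a) = (371436 + 324539/154757)*(370760 + 484436) = (57482645591/154757)*855196 = 49158928578840836/154757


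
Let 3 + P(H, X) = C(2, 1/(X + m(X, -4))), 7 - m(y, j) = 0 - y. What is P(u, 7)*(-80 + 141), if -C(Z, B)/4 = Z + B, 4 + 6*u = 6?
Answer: -14335/21 ≈ -682.62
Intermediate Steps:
u = 1/3 (u = -2/3 + (1/6)*6 = -2/3 + 1 = 1/3 ≈ 0.33333)
m(y, j) = 7 + y (m(y, j) = 7 - (0 - y) = 7 - (-1)*y = 7 + y)
C(Z, B) = -4*B - 4*Z (C(Z, B) = -4*(Z + B) = -4*(B + Z) = -4*B - 4*Z)
P(H, X) = -11 - 4/(7 + 2*X) (P(H, X) = -3 + (-4/(X + (7 + X)) - 4*2) = -3 + (-4/(7 + 2*X) - 8) = -3 + (-8 - 4/(7 + 2*X)) = -11 - 4/(7 + 2*X))
P(u, 7)*(-80 + 141) = ((-81 - 22*7)/(7 + 2*7))*(-80 + 141) = ((-81 - 154)/(7 + 14))*61 = (-235/21)*61 = ((1/21)*(-235))*61 = -235/21*61 = -14335/21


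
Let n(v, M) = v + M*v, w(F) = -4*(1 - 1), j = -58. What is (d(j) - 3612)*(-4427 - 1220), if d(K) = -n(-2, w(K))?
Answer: 20385670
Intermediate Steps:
w(F) = 0 (w(F) = -4*0 = 0)
d(K) = 2 (d(K) = -(-2)*(1 + 0) = -(-2) = -1*(-2) = 2)
(d(j) - 3612)*(-4427 - 1220) = (2 - 3612)*(-4427 - 1220) = -3610*(-5647) = 20385670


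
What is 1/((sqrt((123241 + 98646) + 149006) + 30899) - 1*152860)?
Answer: -121961/14874114628 - sqrt(370893)/14874114628 ≈ -8.2405e-6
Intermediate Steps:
1/((sqrt((123241 + 98646) + 149006) + 30899) - 1*152860) = 1/((sqrt(221887 + 149006) + 30899) - 152860) = 1/((sqrt(370893) + 30899) - 152860) = 1/((30899 + sqrt(370893)) - 152860) = 1/(-121961 + sqrt(370893))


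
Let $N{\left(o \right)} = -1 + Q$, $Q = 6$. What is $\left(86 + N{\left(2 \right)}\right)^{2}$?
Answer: $8281$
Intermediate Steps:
$N{\left(o \right)} = 5$ ($N{\left(o \right)} = -1 + 6 = 5$)
$\left(86 + N{\left(2 \right)}\right)^{2} = \left(86 + 5\right)^{2} = 91^{2} = 8281$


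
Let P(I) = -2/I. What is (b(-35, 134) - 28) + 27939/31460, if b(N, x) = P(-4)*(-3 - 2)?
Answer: -931591/31460 ≈ -29.612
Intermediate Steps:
b(N, x) = -5/2 (b(N, x) = (-2/(-4))*(-3 - 2) = -2*(-1/4)*(-5) = (1/2)*(-5) = -5/2)
(b(-35, 134) - 28) + 27939/31460 = (-5/2 - 28) + 27939/31460 = -61/2 + 27939*(1/31460) = -61/2 + 27939/31460 = -931591/31460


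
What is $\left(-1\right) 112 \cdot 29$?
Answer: $-3248$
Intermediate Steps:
$\left(-1\right) 112 \cdot 29 = \left(-112\right) 29 = -3248$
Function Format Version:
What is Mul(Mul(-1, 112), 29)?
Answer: -3248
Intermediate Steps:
Mul(Mul(-1, 112), 29) = Mul(-112, 29) = -3248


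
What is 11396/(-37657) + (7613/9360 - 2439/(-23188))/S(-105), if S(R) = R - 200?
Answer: -190472362876997/623196071269200 ≈ -0.30564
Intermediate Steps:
S(R) = -200 + R
11396/(-37657) + (7613/9360 - 2439/(-23188))/S(-105) = 11396/(-37657) + (7613/9360 - 2439/(-23188))/(-200 - 105) = 11396*(-1/37657) + (7613*(1/9360) - 2439*(-1/23188))/(-305) = -11396/37657 + (7613/9360 + 2439/23188)*(-1/305) = -11396/37657 + (49839821/54259920)*(-1/305) = -11396/37657 - 49839821/16549275600 = -190472362876997/623196071269200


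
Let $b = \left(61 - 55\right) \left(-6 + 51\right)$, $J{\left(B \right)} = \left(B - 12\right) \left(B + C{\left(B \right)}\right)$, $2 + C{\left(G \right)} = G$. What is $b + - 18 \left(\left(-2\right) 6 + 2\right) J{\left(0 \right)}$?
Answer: $4590$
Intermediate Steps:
$C{\left(G \right)} = -2 + G$
$J{\left(B \right)} = \left(-12 + B\right) \left(-2 + 2 B\right)$ ($J{\left(B \right)} = \left(B - 12\right) \left(B + \left(-2 + B\right)\right) = \left(-12 + B\right) \left(-2 + 2 B\right)$)
$b = 270$ ($b = 6 \cdot 45 = 270$)
$b + - 18 \left(\left(-2\right) 6 + 2\right) J{\left(0 \right)} = 270 + - 18 \left(\left(-2\right) 6 + 2\right) \left(24 - 0 + 2 \cdot 0^{2}\right) = 270 + - 18 \left(-12 + 2\right) \left(24 + 0 + 2 \cdot 0\right) = 270 + \left(-18\right) \left(-10\right) \left(24 + 0 + 0\right) = 270 + 180 \cdot 24 = 270 + 4320 = 4590$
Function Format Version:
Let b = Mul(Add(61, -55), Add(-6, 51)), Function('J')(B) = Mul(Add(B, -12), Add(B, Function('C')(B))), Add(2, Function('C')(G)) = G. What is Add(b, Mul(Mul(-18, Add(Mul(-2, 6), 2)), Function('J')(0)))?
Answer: 4590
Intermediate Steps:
Function('C')(G) = Add(-2, G)
Function('J')(B) = Mul(Add(-12, B), Add(-2, Mul(2, B))) (Function('J')(B) = Mul(Add(B, -12), Add(B, Add(-2, B))) = Mul(Add(-12, B), Add(-2, Mul(2, B))))
b = 270 (b = Mul(6, 45) = 270)
Add(b, Mul(Mul(-18, Add(Mul(-2, 6), 2)), Function('J')(0))) = Add(270, Mul(Mul(-18, Add(Mul(-2, 6), 2)), Add(24, Mul(-26, 0), Mul(2, Pow(0, 2))))) = Add(270, Mul(Mul(-18, Add(-12, 2)), Add(24, 0, Mul(2, 0)))) = Add(270, Mul(Mul(-18, -10), Add(24, 0, 0))) = Add(270, Mul(180, 24)) = Add(270, 4320) = 4590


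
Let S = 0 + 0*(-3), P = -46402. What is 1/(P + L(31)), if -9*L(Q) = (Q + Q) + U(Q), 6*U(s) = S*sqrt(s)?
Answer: -9/417680 ≈ -2.1548e-5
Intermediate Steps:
S = 0 (S = 0 + 0 = 0)
U(s) = 0 (U(s) = (0*sqrt(s))/6 = (1/6)*0 = 0)
L(Q) = -2*Q/9 (L(Q) = -((Q + Q) + 0)/9 = -(2*Q + 0)/9 = -2*Q/9)
1/(P + L(31)) = 1/(-46402 - 2/9*31) = 1/(-46402 - 62/9) = 1/(-417680/9) = -9/417680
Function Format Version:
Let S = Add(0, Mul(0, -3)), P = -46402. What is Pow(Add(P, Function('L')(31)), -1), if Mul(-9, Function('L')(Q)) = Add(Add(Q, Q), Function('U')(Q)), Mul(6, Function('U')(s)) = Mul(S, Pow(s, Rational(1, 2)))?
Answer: Rational(-9, 417680) ≈ -2.1548e-5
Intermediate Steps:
S = 0 (S = Add(0, 0) = 0)
Function('U')(s) = 0 (Function('U')(s) = Mul(Rational(1, 6), Mul(0, Pow(s, Rational(1, 2)))) = Mul(Rational(1, 6), 0) = 0)
Function('L')(Q) = Mul(Rational(-2, 9), Q) (Function('L')(Q) = Mul(Rational(-1, 9), Add(Add(Q, Q), 0)) = Mul(Rational(-1, 9), Add(Mul(2, Q), 0)) = Mul(Rational(-1, 9), Mul(2, Q)) = Mul(Rational(-2, 9), Q))
Pow(Add(P, Function('L')(31)), -1) = Pow(Add(-46402, Mul(Rational(-2, 9), 31)), -1) = Pow(Add(-46402, Rational(-62, 9)), -1) = Pow(Rational(-417680, 9), -1) = Rational(-9, 417680)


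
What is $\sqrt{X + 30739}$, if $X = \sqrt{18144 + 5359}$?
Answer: $\sqrt{30739 + \sqrt{23503}} \approx 175.76$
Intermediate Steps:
$X = \sqrt{23503} \approx 153.31$
$\sqrt{X + 30739} = \sqrt{\sqrt{23503} + 30739} = \sqrt{30739 + \sqrt{23503}}$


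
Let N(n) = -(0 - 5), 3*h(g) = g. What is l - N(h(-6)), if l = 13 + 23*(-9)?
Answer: -199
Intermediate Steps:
h(g) = g/3
N(n) = 5 (N(n) = -1*(-5) = 5)
l = -194 (l = 13 - 207 = -194)
l - N(h(-6)) = -194 - 1*5 = -194 - 5 = -199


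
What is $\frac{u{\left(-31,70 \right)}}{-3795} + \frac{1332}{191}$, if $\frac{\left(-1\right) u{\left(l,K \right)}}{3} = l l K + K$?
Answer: $\frac{2909384}{48323} \approx 60.207$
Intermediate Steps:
$u{\left(l,K \right)} = - 3 K - 3 K l^{2}$ ($u{\left(l,K \right)} = - 3 \left(l l K + K\right) = - 3 \left(l^{2} K + K\right) = - 3 \left(K l^{2} + K\right) = - 3 \left(K + K l^{2}\right) = - 3 K - 3 K l^{2}$)
$\frac{u{\left(-31,70 \right)}}{-3795} + \frac{1332}{191} = \frac{\left(-3\right) 70 \left(1 + \left(-31\right)^{2}\right)}{-3795} + \frac{1332}{191} = \left(-3\right) 70 \left(1 + 961\right) \left(- \frac{1}{3795}\right) + 1332 \cdot \frac{1}{191} = \left(-3\right) 70 \cdot 962 \left(- \frac{1}{3795}\right) + \frac{1332}{191} = \left(-202020\right) \left(- \frac{1}{3795}\right) + \frac{1332}{191} = \frac{13468}{253} + \frac{1332}{191} = \frac{2909384}{48323}$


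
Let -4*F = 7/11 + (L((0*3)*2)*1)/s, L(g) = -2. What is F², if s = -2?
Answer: 81/484 ≈ 0.16736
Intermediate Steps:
F = -9/22 (F = -(7/11 - 2*1/(-2))/4 = -(7*(1/11) - 2*(-½))/4 = -(7/11 + 1)/4 = -¼*18/11 = -9/22 ≈ -0.40909)
F² = (-9/22)² = 81/484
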